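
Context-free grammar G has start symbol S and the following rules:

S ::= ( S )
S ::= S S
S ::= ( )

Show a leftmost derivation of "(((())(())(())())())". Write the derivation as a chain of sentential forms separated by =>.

S => (S)   [S ::= ( S )]
(S) => (SS)   [S ::= S S]
(SS) => ((S)S)   [S ::= ( S )]
((S)S) => ((SS)S)   [S ::= S S]
((SS)S) => ((SSS)S)   [S ::= S S]
((SSS)S) => (((S)SS)S)   [S ::= ( S )]
(((S)SS)S) => (((())SS)S)   [S ::= ( )]
(((())SS)S) => (((())(S)S)S)   [S ::= ( S )]
(((())(S)S)S) => (((())(())S)S)   [S ::= ( )]
(((())(())S)S) => (((())(())SS)S)   [S ::= S S]
(((())(())SS)S) => (((())(())(S)S)S)   [S ::= ( S )]
(((())(())(S)S)S) => (((())(())(())S)S)   [S ::= ( )]
(((())(())(())S)S) => (((())(())(())())S)   [S ::= ( )]
(((())(())(())())S) => (((())(())(())())())   [S ::= ( )]

S => (S) => (SS) => ((S)S) => ((SS)S) => ((SSS)S) => (((S)SS)S) => (((())SS)S) => (((())(S)S)S) => (((())(())S)S) => (((())(())SS)S) => (((())(())(S)S)S) => (((())(())(())S)S) => (((())(())(())())S) => (((())(())(())())())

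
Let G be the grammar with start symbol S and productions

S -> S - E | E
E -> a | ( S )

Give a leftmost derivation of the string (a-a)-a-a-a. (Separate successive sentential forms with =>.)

S=>S-E=>S-E-E=>S-E-E-E=>E-E-E-E=>(S)-E-E-E=>(S-E)-E-E-E=>(E-E)-E-E-E=>(a-E)-E-E-E=>(a-a)-E-E-E=>(a-a)-a-E-E=>(a-a)-a-a-E=>(a-a)-a-a-a

S => S-E   [S -> S - E]
S-E => S-E-E   [S -> S - E]
S-E-E => S-E-E-E   [S -> S - E]
S-E-E-E => E-E-E-E   [S -> E]
E-E-E-E => (S)-E-E-E   [E -> ( S )]
(S)-E-E-E => (S-E)-E-E-E   [S -> S - E]
(S-E)-E-E-E => (E-E)-E-E-E   [S -> E]
(E-E)-E-E-E => (a-E)-E-E-E   [E -> a]
(a-E)-E-E-E => (a-a)-E-E-E   [E -> a]
(a-a)-E-E-E => (a-a)-a-E-E   [E -> a]
(a-a)-a-E-E => (a-a)-a-a-E   [E -> a]
(a-a)-a-a-E => (a-a)-a-a-a   [E -> a]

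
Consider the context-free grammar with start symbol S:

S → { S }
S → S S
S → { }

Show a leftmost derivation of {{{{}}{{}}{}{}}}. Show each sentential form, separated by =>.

S => {S}   [S → { S }]
{S} => {{S}}   [S → { S }]
{{S}} => {{SS}}   [S → S S]
{{SS}} => {{{S}S}}   [S → { S }]
{{{S}S}} => {{{{}}S}}   [S → { }]
{{{{}}S}} => {{{{}}SS}}   [S → S S]
{{{{}}SS}} => {{{{}}SSS}}   [S → S S]
{{{{}}SSS}} => {{{{}}{S}SS}}   [S → { S }]
{{{{}}{S}SS}} => {{{{}}{{}}SS}}   [S → { }]
{{{{}}{{}}SS}} => {{{{}}{{}}{}S}}   [S → { }]
{{{{}}{{}}{}S}} => {{{{}}{{}}{}{}}}   [S → { }]

S => {S} => {{S}} => {{SS}} => {{{S}S}} => {{{{}}S}} => {{{{}}SS}} => {{{{}}SSS}} => {{{{}}{S}SS}} => {{{{}}{{}}SS}} => {{{{}}{{}}{}S}} => {{{{}}{{}}{}{}}}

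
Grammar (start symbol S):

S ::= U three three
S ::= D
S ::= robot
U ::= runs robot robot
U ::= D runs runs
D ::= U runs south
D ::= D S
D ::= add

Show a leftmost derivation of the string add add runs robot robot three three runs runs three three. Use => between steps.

S => U three three => D runs runs three three => D S runs runs three three => D S S runs runs three three => add S S runs runs three three => add D S runs runs three three => add add S runs runs three three => add add U three three runs runs three three => add add runs robot robot three three runs runs three three

S => U three three   [S ::= U three three]
U three three => D runs runs three three   [U ::= D runs runs]
D runs runs three three => D S runs runs three three   [D ::= D S]
D S runs runs three three => D S S runs runs three three   [D ::= D S]
D S S runs runs three three => add S S runs runs three three   [D ::= add]
add S S runs runs three three => add D S runs runs three three   [S ::= D]
add D S runs runs three three => add add S runs runs three three   [D ::= add]
add add S runs runs three three => add add U three three runs runs three three   [S ::= U three three]
add add U three three runs runs three three => add add runs robot robot three three runs runs three three   [U ::= runs robot robot]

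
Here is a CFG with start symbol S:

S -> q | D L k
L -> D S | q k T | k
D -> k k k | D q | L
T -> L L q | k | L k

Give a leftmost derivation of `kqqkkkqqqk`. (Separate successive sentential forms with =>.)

S => DLk => DqLk => DqqLk => LqqLk => kqqLk => kqqDSk => kqqDqSk => kqqDqqSk => kqqkkkqqSk => kqqkkkqqqk

S => DLk   [S -> D L k]
DLk => DqLk   [D -> D q]
DqLk => DqqLk   [D -> D q]
DqqLk => LqqLk   [D -> L]
LqqLk => kqqLk   [L -> k]
kqqLk => kqqDSk   [L -> D S]
kqqDSk => kqqDqSk   [D -> D q]
kqqDqSk => kqqDqqSk   [D -> D q]
kqqDqqSk => kqqkkkqqSk   [D -> k k k]
kqqkkkqqSk => kqqkkkqqqk   [S -> q]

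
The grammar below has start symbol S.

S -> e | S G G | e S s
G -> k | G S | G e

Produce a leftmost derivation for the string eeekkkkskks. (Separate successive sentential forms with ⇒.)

S ⇒ eSs ⇒ eSGGs ⇒ eeSsGGs ⇒ eeSGGsGGs ⇒ eeSGGGGsGGs ⇒ eeeGGGGsGGs ⇒ eeekGGGsGGs ⇒ eeekkGGsGGs ⇒ eeekkkGsGGs ⇒ eeekkkksGGs ⇒ eeekkkkskGs ⇒ eeekkkkskks

S ⇒ eSs   [S -> e S s]
eSs ⇒ eSGGs   [S -> S G G]
eSGGs ⇒ eeSsGGs   [S -> e S s]
eeSsGGs ⇒ eeSGGsGGs   [S -> S G G]
eeSGGsGGs ⇒ eeSGGGGsGGs   [S -> S G G]
eeSGGGGsGGs ⇒ eeeGGGGsGGs   [S -> e]
eeeGGGGsGGs ⇒ eeekGGGsGGs   [G -> k]
eeekGGGsGGs ⇒ eeekkGGsGGs   [G -> k]
eeekkGGsGGs ⇒ eeekkkGsGGs   [G -> k]
eeekkkGsGGs ⇒ eeekkkksGGs   [G -> k]
eeekkkksGGs ⇒ eeekkkkskGs   [G -> k]
eeekkkkskGs ⇒ eeekkkkskks   [G -> k]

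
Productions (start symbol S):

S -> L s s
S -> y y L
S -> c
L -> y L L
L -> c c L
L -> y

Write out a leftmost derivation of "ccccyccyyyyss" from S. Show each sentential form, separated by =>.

S=>Lss=>ccLss=>ccccLss=>ccccyLLss=>ccccyccLLss=>ccccyccyLLLss=>ccccyccyyLLss=>ccccyccyyyLss=>ccccyccyyyyss

S => Lss   [S -> L s s]
Lss => ccLss   [L -> c c L]
ccLss => ccccLss   [L -> c c L]
ccccLss => ccccyLLss   [L -> y L L]
ccccyLLss => ccccyccLLss   [L -> c c L]
ccccyccLLss => ccccyccyLLLss   [L -> y L L]
ccccyccyLLLss => ccccyccyyLLss   [L -> y]
ccccyccyyLLss => ccccyccyyyLss   [L -> y]
ccccyccyyyLss => ccccyccyyyyss   [L -> y]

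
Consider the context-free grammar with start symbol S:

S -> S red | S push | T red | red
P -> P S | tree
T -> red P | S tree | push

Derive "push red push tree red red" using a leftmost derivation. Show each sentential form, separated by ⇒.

S ⇒ S red ⇒ T red red ⇒ S tree red red ⇒ S push tree red red ⇒ T red push tree red red ⇒ push red push tree red red

S ⇒ S red   [S -> S red]
S red ⇒ T red red   [S -> T red]
T red red ⇒ S tree red red   [T -> S tree]
S tree red red ⇒ S push tree red red   [S -> S push]
S push tree red red ⇒ T red push tree red red   [S -> T red]
T red push tree red red ⇒ push red push tree red red   [T -> push]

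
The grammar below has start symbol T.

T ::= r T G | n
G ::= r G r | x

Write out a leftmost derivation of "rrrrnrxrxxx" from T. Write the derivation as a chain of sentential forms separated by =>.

T=>rTG=>rrTGG=>rrrTGGG=>rrrrTGGGG=>rrrrnGGGG=>rrrrnrGrGGG=>rrrrnrxrGGG=>rrrrnrxrxGG=>rrrrnrxrxxG=>rrrrnrxrxxx

T => rTG   [T ::= r T G]
rTG => rrTGG   [T ::= r T G]
rrTGG => rrrTGGG   [T ::= r T G]
rrrTGGG => rrrrTGGGG   [T ::= r T G]
rrrrTGGGG => rrrrnGGGG   [T ::= n]
rrrrnGGGG => rrrrnrGrGGG   [G ::= r G r]
rrrrnrGrGGG => rrrrnrxrGGG   [G ::= x]
rrrrnrxrGGG => rrrrnrxrxGG   [G ::= x]
rrrrnrxrxGG => rrrrnrxrxxG   [G ::= x]
rrrrnrxrxxG => rrrrnrxrxxx   [G ::= x]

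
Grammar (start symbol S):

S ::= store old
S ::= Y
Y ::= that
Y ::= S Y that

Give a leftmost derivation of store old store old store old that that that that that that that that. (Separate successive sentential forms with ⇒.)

S ⇒ Y ⇒ S Y that ⇒ Y Y that ⇒ S Y that Y that ⇒ Y Y that Y that ⇒ S Y that Y that Y that ⇒ store old Y that Y that Y that ⇒ store old S Y that that Y that Y that ⇒ store old store old Y that that Y that Y that ⇒ store old store old S Y that that that Y that Y that ⇒ store old store old store old Y that that that Y that Y that ⇒ store old store old store old that that that that Y that Y that ⇒ store old store old store old that that that that that that Y that ⇒ store old store old store old that that that that that that that that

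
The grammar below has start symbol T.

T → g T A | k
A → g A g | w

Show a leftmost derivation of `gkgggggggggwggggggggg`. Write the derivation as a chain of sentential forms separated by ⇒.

T ⇒ gTA   [T → g T A]
gTA ⇒ gkA   [T → k]
gkA ⇒ gkgAg   [A → g A g]
gkgAg ⇒ gkggAgg   [A → g A g]
gkggAgg ⇒ gkgggAggg   [A → g A g]
gkgggAggg ⇒ gkggggAgggg   [A → g A g]
gkggggAgggg ⇒ gkgggggAggggg   [A → g A g]
gkgggggAggggg ⇒ gkggggggAgggggg   [A → g A g]
gkggggggAgggggg ⇒ gkgggggggAggggggg   [A → g A g]
gkgggggggAggggggg ⇒ gkggggggggAgggggggg   [A → g A g]
gkggggggggAgggggggg ⇒ gkgggggggggAggggggggg   [A → g A g]
gkgggggggggAggggggggg ⇒ gkgggggggggwggggggggg   [A → w]

T ⇒ gTA ⇒ gkA ⇒ gkgAg ⇒ gkggAgg ⇒ gkgggAggg ⇒ gkggggAgggg ⇒ gkgggggAggggg ⇒ gkggggggAgggggg ⇒ gkgggggggAggggggg ⇒ gkggggggggAgggggggg ⇒ gkgggggggggAggggggggg ⇒ gkgggggggggwggggggggg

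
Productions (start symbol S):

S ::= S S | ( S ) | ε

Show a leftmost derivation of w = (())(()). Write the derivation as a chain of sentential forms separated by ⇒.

S ⇒ SS   [S ::= S S]
SS ⇒ SSS   [S ::= S S]
SSS ⇒ (S)SS   [S ::= ( S )]
(S)SS ⇒ ((S))SS   [S ::= ( S )]
((S))SS ⇒ (())SS   [S ::= ε]
(())SS ⇒ (())S   [S ::= ε]
(())S ⇒ (())(S)   [S ::= ( S )]
(())(S) ⇒ (())((S))   [S ::= ( S )]
(())((S)) ⇒ (())(())   [S ::= ε]

S ⇒ SS ⇒ SSS ⇒ (S)SS ⇒ ((S))SS ⇒ (())SS ⇒ (())S ⇒ (())(S) ⇒ (())((S)) ⇒ (())(())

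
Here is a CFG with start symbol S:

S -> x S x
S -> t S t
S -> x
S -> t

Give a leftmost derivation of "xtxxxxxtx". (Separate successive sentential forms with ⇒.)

S ⇒ xSx   [S -> x S x]
xSx ⇒ xtStx   [S -> t S t]
xtStx ⇒ xtxSxtx   [S -> x S x]
xtxSxtx ⇒ xtxxSxxtx   [S -> x S x]
xtxxSxxtx ⇒ xtxxxxxtx   [S -> x]

S ⇒ xSx ⇒ xtStx ⇒ xtxSxtx ⇒ xtxxSxxtx ⇒ xtxxxxxtx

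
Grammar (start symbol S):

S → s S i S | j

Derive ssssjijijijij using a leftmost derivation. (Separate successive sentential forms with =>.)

S => sSiS => ssSiSiS => sssSiSiSiS => ssssSiSiSiSiS => ssssjiSiSiSiS => ssssjijiSiSiS => ssssjijijiSiS => ssssjijijijiS => ssssjijijijij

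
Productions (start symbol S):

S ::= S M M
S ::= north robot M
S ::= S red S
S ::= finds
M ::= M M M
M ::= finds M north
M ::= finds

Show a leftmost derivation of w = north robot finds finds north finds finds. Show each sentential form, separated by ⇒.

S ⇒ north robot M ⇒ north robot M M M ⇒ north robot finds M north M M ⇒ north robot finds finds north M M ⇒ north robot finds finds north finds M ⇒ north robot finds finds north finds finds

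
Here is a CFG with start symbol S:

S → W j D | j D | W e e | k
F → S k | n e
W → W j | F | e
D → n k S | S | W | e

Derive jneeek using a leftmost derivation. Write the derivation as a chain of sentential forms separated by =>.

S => jD   [S → j D]
jD => jW   [D → W]
jW => jF   [W → F]
jF => jSk   [F → S k]
jSk => jWeek   [S → W e e]
jWeek => jFeek   [W → F]
jFeek => jneeek   [F → n e]

S => jD => jW => jF => jSk => jWeek => jFeek => jneeek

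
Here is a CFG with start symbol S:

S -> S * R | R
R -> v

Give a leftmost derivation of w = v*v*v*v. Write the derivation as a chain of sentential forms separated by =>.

S => S*R => S*R*R => S*R*R*R => R*R*R*R => v*R*R*R => v*v*R*R => v*v*v*R => v*v*v*v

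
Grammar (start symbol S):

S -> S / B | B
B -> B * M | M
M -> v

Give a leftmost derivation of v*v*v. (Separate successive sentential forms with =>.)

S => B   [S -> B]
B => B*M   [B -> B * M]
B*M => B*M*M   [B -> B * M]
B*M*M => M*M*M   [B -> M]
M*M*M => v*M*M   [M -> v]
v*M*M => v*v*M   [M -> v]
v*v*M => v*v*v   [M -> v]

S=>B=>B*M=>B*M*M=>M*M*M=>v*M*M=>v*v*M=>v*v*v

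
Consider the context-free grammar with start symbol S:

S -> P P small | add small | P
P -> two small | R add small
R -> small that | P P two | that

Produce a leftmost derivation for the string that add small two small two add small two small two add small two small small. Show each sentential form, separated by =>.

S => P P small   [S -> P P small]
P P small => R add small P small   [P -> R add small]
R add small P small => P P two add small P small   [R -> P P two]
P P two add small P small => R add small P two add small P small   [P -> R add small]
R add small P two add small P small => P P two add small P two add small P small   [R -> P P two]
P P two add small P two add small P small => R add small P two add small P two add small P small   [P -> R add small]
R add small P two add small P two add small P small => that add small P two add small P two add small P small   [R -> that]
that add small P two add small P two add small P small => that add small two small two add small P two add small P small   [P -> two small]
that add small two small two add small P two add small P small => that add small two small two add small two small two add small P small   [P -> two small]
that add small two small two add small two small two add small P small => that add small two small two add small two small two add small two small small   [P -> two small]

S => P P small => R add small P small => P P two add small P small => R add small P two add small P small => P P two add small P two add small P small => R add small P two add small P two add small P small => that add small P two add small P two add small P small => that add small two small two add small P two add small P small => that add small two small two add small two small two add small P small => that add small two small two add small two small two add small two small small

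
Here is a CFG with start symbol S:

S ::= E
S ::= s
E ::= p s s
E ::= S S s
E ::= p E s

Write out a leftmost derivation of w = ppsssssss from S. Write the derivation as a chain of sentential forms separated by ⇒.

S ⇒ E   [S ::= E]
E ⇒ SSs   [E ::= S S s]
SSs ⇒ ESs   [S ::= E]
ESs ⇒ pEsSs   [E ::= p E s]
pEsSs ⇒ pSSssSs   [E ::= S S s]
pSSssSs ⇒ pESssSs   [S ::= E]
pESssSs ⇒ ppssSssSs   [E ::= p s s]
ppssSssSs ⇒ ppsssssSs   [S ::= s]
ppsssssSs ⇒ ppsssssss   [S ::= s]

S ⇒ E ⇒ SSs ⇒ ESs ⇒ pEsSs ⇒ pSSssSs ⇒ pESssSs ⇒ ppssSssSs ⇒ ppsssssSs ⇒ ppsssssss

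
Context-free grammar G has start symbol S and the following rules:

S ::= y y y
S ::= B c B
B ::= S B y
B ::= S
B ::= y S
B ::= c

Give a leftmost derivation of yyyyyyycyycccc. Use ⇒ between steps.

S ⇒ BcB ⇒ yScB ⇒ yBcBcB ⇒ ySBycBcB ⇒ yyyyBycBcB ⇒ yyyySByycBcB ⇒ yyyyyyyByycBcB ⇒ yyyyyyycyycBcB ⇒ yyyyyyycyycccB ⇒ yyyyyyycyycccc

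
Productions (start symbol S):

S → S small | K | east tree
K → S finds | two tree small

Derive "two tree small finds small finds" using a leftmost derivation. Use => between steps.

S => K => S finds => S small finds => K small finds => S finds small finds => K finds small finds => two tree small finds small finds

S => K   [S → K]
K => S finds   [K → S finds]
S finds => S small finds   [S → S small]
S small finds => K small finds   [S → K]
K small finds => S finds small finds   [K → S finds]
S finds small finds => K finds small finds   [S → K]
K finds small finds => two tree small finds small finds   [K → two tree small]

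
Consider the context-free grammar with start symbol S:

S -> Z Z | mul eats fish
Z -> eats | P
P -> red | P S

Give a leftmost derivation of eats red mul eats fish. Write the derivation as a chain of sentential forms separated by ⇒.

S ⇒ Z Z ⇒ eats Z ⇒ eats P ⇒ eats P S ⇒ eats red S ⇒ eats red mul eats fish

S ⇒ Z Z   [S -> Z Z]
Z Z ⇒ eats Z   [Z -> eats]
eats Z ⇒ eats P   [Z -> P]
eats P ⇒ eats P S   [P -> P S]
eats P S ⇒ eats red S   [P -> red]
eats red S ⇒ eats red mul eats fish   [S -> mul eats fish]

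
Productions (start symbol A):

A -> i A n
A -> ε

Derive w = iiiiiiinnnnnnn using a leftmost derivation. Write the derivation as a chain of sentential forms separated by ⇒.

A ⇒ iAn ⇒ iiAnn ⇒ iiiAnnn ⇒ iiiiAnnnn ⇒ iiiiiAnnnnn ⇒ iiiiiiAnnnnnn ⇒ iiiiiiiAnnnnnnn ⇒ iiiiiiinnnnnnn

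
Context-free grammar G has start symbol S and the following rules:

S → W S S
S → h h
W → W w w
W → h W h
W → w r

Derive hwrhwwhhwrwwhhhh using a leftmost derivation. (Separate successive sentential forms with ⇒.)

S ⇒ WSS ⇒ WwwSS ⇒ hWhwwSS ⇒ hwrhwwSS ⇒ hwrhwwhhS ⇒ hwrhwwhhWSS ⇒ hwrhwwhhWwwSS ⇒ hwrhwwhhwrwwSS ⇒ hwrhwwhhwrwwhhS ⇒ hwrhwwhhwrwwhhhh

S ⇒ WSS   [S → W S S]
WSS ⇒ WwwSS   [W → W w w]
WwwSS ⇒ hWhwwSS   [W → h W h]
hWhwwSS ⇒ hwrhwwSS   [W → w r]
hwrhwwSS ⇒ hwrhwwhhS   [S → h h]
hwrhwwhhS ⇒ hwrhwwhhWSS   [S → W S S]
hwrhwwhhWSS ⇒ hwrhwwhhWwwSS   [W → W w w]
hwrhwwhhWwwSS ⇒ hwrhwwhhwrwwSS   [W → w r]
hwrhwwhhwrwwSS ⇒ hwrhwwhhwrwwhhS   [S → h h]
hwrhwwhhwrwwhhS ⇒ hwrhwwhhwrwwhhhh   [S → h h]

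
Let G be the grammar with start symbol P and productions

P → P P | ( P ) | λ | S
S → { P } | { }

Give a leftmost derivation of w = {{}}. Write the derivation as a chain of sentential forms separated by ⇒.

P ⇒ S ⇒ {P} ⇒ {PP} ⇒ {SP} ⇒ {{}P} ⇒ {{}}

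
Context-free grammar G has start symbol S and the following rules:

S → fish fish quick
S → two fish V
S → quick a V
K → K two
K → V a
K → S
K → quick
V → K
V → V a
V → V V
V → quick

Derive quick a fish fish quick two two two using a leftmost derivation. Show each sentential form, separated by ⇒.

S ⇒ quick a V   [S → quick a V]
quick a V ⇒ quick a K   [V → K]
quick a K ⇒ quick a K two   [K → K two]
quick a K two ⇒ quick a K two two   [K → K two]
quick a K two two ⇒ quick a K two two two   [K → K two]
quick a K two two two ⇒ quick a S two two two   [K → S]
quick a S two two two ⇒ quick a fish fish quick two two two   [S → fish fish quick]

S ⇒ quick a V ⇒ quick a K ⇒ quick a K two ⇒ quick a K two two ⇒ quick a K two two two ⇒ quick a S two two two ⇒ quick a fish fish quick two two two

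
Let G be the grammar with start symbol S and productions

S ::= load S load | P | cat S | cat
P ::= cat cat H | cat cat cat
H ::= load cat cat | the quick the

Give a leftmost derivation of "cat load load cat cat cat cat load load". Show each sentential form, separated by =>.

S => cat S   [S ::= cat S]
cat S => cat load S load   [S ::= load S load]
cat load S load => cat load load S load load   [S ::= load S load]
cat load load S load load => cat load load cat S load load   [S ::= cat S]
cat load load cat S load load => cat load load cat cat S load load   [S ::= cat S]
cat load load cat cat S load load => cat load load cat cat cat S load load   [S ::= cat S]
cat load load cat cat cat S load load => cat load load cat cat cat cat load load   [S ::= cat]

S => cat S => cat load S load => cat load load S load load => cat load load cat S load load => cat load load cat cat S load load => cat load load cat cat cat S load load => cat load load cat cat cat cat load load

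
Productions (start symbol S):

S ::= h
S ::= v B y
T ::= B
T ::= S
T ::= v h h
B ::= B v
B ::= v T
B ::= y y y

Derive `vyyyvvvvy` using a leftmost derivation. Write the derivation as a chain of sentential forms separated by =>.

S=>vBy=>vBvy=>vBvvy=>vBvvvy=>vBvvvvy=>vyyyvvvvy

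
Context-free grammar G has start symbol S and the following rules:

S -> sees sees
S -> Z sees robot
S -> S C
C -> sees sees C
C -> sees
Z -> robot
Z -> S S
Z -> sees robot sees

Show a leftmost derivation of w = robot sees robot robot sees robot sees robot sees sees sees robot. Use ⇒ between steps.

S ⇒ Z sees robot ⇒ S S sees robot ⇒ Z sees robot S sees robot ⇒ S S sees robot S sees robot ⇒ Z sees robot S sees robot S sees robot ⇒ robot sees robot S sees robot S sees robot ⇒ robot sees robot Z sees robot sees robot S sees robot ⇒ robot sees robot robot sees robot sees robot S sees robot ⇒ robot sees robot robot sees robot sees robot sees sees sees robot

S ⇒ Z sees robot   [S -> Z sees robot]
Z sees robot ⇒ S S sees robot   [Z -> S S]
S S sees robot ⇒ Z sees robot S sees robot   [S -> Z sees robot]
Z sees robot S sees robot ⇒ S S sees robot S sees robot   [Z -> S S]
S S sees robot S sees robot ⇒ Z sees robot S sees robot S sees robot   [S -> Z sees robot]
Z sees robot S sees robot S sees robot ⇒ robot sees robot S sees robot S sees robot   [Z -> robot]
robot sees robot S sees robot S sees robot ⇒ robot sees robot Z sees robot sees robot S sees robot   [S -> Z sees robot]
robot sees robot Z sees robot sees robot S sees robot ⇒ robot sees robot robot sees robot sees robot S sees robot   [Z -> robot]
robot sees robot robot sees robot sees robot S sees robot ⇒ robot sees robot robot sees robot sees robot sees sees sees robot   [S -> sees sees]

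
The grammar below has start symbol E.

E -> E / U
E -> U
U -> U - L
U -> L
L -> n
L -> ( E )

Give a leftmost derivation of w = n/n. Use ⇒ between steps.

E ⇒ E/U ⇒ U/U ⇒ L/U ⇒ n/U ⇒ n/L ⇒ n/n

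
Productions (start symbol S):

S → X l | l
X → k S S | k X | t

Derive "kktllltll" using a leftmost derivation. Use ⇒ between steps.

S ⇒ Xl   [S → X l]
Xl ⇒ kSSl   [X → k S S]
kSSl ⇒ kXlSl   [S → X l]
kXlSl ⇒ kkSSlSl   [X → k S S]
kkSSlSl ⇒ kkXlSlSl   [S → X l]
kkXlSlSl ⇒ kktlSlSl   [X → t]
kktlSlSl ⇒ kktlllSl   [S → l]
kktlllSl ⇒ kktlllXll   [S → X l]
kktlllXll ⇒ kktllltll   [X → t]

S⇒Xl⇒kSSl⇒kXlSl⇒kkSSlSl⇒kkXlSlSl⇒kktlSlSl⇒kktlllSl⇒kktlllXll⇒kktllltll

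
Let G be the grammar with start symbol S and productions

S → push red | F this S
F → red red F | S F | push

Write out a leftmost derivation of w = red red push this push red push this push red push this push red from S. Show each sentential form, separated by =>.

S => F this S   [S → F this S]
F this S => S F this S   [F → S F]
S F this S => F this S F this S   [S → F this S]
F this S F this S => red red F this S F this S   [F → red red F]
red red F this S F this S => red red push this S F this S   [F → push]
red red push this S F this S => red red push this F this S F this S   [S → F this S]
red red push this F this S F this S => red red push this S F this S F this S   [F → S F]
red red push this S F this S F this S => red red push this push red F this S F this S   [S → push red]
red red push this push red F this S F this S => red red push this push red push this S F this S   [F → push]
red red push this push red push this S F this S => red red push this push red push this push red F this S   [S → push red]
red red push this push red push this push red F this S => red red push this push red push this push red push this S   [F → push]
red red push this push red push this push red push this S => red red push this push red push this push red push this push red   [S → push red]

S => F this S => S F this S => F this S F this S => red red F this S F this S => red red push this S F this S => red red push this F this S F this S => red red push this S F this S F this S => red red push this push red F this S F this S => red red push this push red push this S F this S => red red push this push red push this push red F this S => red red push this push red push this push red push this S => red red push this push red push this push red push this push red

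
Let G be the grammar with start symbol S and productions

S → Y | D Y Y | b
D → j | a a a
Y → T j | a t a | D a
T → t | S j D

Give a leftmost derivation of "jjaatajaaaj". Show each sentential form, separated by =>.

S => DYY => jYY => jDaY => jjaY => jjaTj => jjaSjDj => jjaYjDj => jjaatajDj => jjaatajaaaj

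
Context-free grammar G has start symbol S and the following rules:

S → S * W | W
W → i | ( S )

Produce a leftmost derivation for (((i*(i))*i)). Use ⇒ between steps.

S ⇒ W   [S → W]
W ⇒ (S)   [W → ( S )]
(S) ⇒ (W)   [S → W]
(W) ⇒ ((S))   [W → ( S )]
((S)) ⇒ ((S*W))   [S → S * W]
((S*W)) ⇒ ((W*W))   [S → W]
((W*W)) ⇒ (((S)*W))   [W → ( S )]
(((S)*W)) ⇒ (((S*W)*W))   [S → S * W]
(((S*W)*W)) ⇒ (((W*W)*W))   [S → W]
(((W*W)*W)) ⇒ (((i*W)*W))   [W → i]
(((i*W)*W)) ⇒ (((i*(S))*W))   [W → ( S )]
(((i*(S))*W)) ⇒ (((i*(W))*W))   [S → W]
(((i*(W))*W)) ⇒ (((i*(i))*W))   [W → i]
(((i*(i))*W)) ⇒ (((i*(i))*i))   [W → i]

S⇒W⇒(S)⇒(W)⇒((S))⇒((S*W))⇒((W*W))⇒(((S)*W))⇒(((S*W)*W))⇒(((W*W)*W))⇒(((i*W)*W))⇒(((i*(S))*W))⇒(((i*(W))*W))⇒(((i*(i))*W))⇒(((i*(i))*i))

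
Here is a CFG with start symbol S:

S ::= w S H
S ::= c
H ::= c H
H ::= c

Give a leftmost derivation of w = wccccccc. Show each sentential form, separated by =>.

S=>wSH=>wcH=>wccH=>wcccH=>wccccH=>wcccccH=>wccccccH=>wccccccc

S => wSH   [S ::= w S H]
wSH => wcH   [S ::= c]
wcH => wccH   [H ::= c H]
wccH => wcccH   [H ::= c H]
wcccH => wccccH   [H ::= c H]
wccccH => wcccccH   [H ::= c H]
wcccccH => wccccccH   [H ::= c H]
wccccccH => wccccccc   [H ::= c]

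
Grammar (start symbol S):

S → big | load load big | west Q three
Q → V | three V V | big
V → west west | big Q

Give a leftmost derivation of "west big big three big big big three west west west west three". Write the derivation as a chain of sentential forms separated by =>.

S => west Q three   [S → west Q three]
west Q three => west V three   [Q → V]
west V three => west big Q three   [V → big Q]
west big Q three => west big V three   [Q → V]
west big V three => west big big Q three   [V → big Q]
west big big Q three => west big big three V V three   [Q → three V V]
west big big three V V three => west big big three big Q V three   [V → big Q]
west big big three big Q V three => west big big three big big V three   [Q → big]
west big big three big big V three => west big big three big big big Q three   [V → big Q]
west big big three big big big Q three => west big big three big big big three V V three   [Q → three V V]
west big big three big big big three V V three => west big big three big big big three west west V three   [V → west west]
west big big three big big big three west west V three => west big big three big big big three west west west west three   [V → west west]

S => west Q three => west V three => west big Q three => west big V three => west big big Q three => west big big three V V three => west big big three big Q V three => west big big three big big V three => west big big three big big big Q three => west big big three big big big three V V three => west big big three big big big three west west V three => west big big three big big big three west west west west three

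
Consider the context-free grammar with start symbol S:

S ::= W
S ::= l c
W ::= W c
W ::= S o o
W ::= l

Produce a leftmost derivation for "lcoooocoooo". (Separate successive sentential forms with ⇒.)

S ⇒ W ⇒ Soo ⇒ Woo ⇒ Soooo ⇒ Woooo ⇒ Wcoooo ⇒ Soocoooo ⇒ Woocoooo ⇒ Soooocoooo ⇒ lcoooocoooo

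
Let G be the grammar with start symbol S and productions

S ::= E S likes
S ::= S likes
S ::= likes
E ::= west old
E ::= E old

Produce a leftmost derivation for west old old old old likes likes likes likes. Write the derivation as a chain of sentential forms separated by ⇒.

S ⇒ S likes ⇒ S likes likes ⇒ E S likes likes likes ⇒ E old S likes likes likes ⇒ E old old S likes likes likes ⇒ E old old old S likes likes likes ⇒ west old old old old S likes likes likes ⇒ west old old old old likes likes likes likes

S ⇒ S likes   [S ::= S likes]
S likes ⇒ S likes likes   [S ::= S likes]
S likes likes ⇒ E S likes likes likes   [S ::= E S likes]
E S likes likes likes ⇒ E old S likes likes likes   [E ::= E old]
E old S likes likes likes ⇒ E old old S likes likes likes   [E ::= E old]
E old old S likes likes likes ⇒ E old old old S likes likes likes   [E ::= E old]
E old old old S likes likes likes ⇒ west old old old old S likes likes likes   [E ::= west old]
west old old old old S likes likes likes ⇒ west old old old old likes likes likes likes   [S ::= likes]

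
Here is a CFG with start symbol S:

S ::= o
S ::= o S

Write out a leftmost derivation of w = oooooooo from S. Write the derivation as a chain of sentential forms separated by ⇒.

S⇒oS⇒ooS⇒oooS⇒ooooS⇒oooooS⇒ooooooS⇒oooooooS⇒oooooooo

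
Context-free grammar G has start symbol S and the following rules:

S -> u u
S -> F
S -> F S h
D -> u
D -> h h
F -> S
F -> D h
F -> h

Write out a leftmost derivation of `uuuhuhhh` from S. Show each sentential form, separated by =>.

S => FSh   [S -> F S h]
FSh => SSh   [F -> S]
SSh => uuSh   [S -> u u]
uuSh => uuFShh   [S -> F S h]
uuFShh => uuDhShh   [F -> D h]
uuDhShh => uuuhShh   [D -> u]
uuuhShh => uuuhFhh   [S -> F]
uuuhFhh => uuuhDhhh   [F -> D h]
uuuhDhhh => uuuhuhhh   [D -> u]

S => FSh => SSh => uuSh => uuFShh => uuDhShh => uuuhShh => uuuhFhh => uuuhDhhh => uuuhuhhh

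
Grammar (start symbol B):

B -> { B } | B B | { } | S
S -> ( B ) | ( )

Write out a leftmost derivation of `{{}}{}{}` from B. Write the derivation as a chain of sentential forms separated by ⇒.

B ⇒ BB ⇒ BBB ⇒ {B}BB ⇒ {{}}BB ⇒ {{}}{}B ⇒ {{}}{}{}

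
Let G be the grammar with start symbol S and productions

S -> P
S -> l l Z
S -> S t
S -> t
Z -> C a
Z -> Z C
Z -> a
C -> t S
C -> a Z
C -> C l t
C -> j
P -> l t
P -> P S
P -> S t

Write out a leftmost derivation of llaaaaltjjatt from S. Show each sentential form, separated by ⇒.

S ⇒ St   [S -> S t]
St ⇒ Stt   [S -> S t]
Stt ⇒ llZtt   [S -> l l Z]
llZtt ⇒ llCatt   [Z -> C a]
llCatt ⇒ llaZatt   [C -> a Z]
llaZatt ⇒ llaZCatt   [Z -> Z C]
llaZCatt ⇒ llaZCCatt   [Z -> Z C]
llaZCCatt ⇒ llaZCCCatt   [Z -> Z C]
llaZCCCatt ⇒ llaaCCCatt   [Z -> a]
llaaCCCatt ⇒ llaaCltCCatt   [C -> C l t]
llaaCltCCatt ⇒ llaaaZltCCatt   [C -> a Z]
llaaaZltCCatt ⇒ llaaaaltCCatt   [Z -> a]
llaaaaltCCatt ⇒ llaaaaltjCatt   [C -> j]
llaaaaltjCatt ⇒ llaaaaltjjatt   [C -> j]

S⇒St⇒Stt⇒llZtt⇒llCatt⇒llaZatt⇒llaZCatt⇒llaZCCatt⇒llaZCCCatt⇒llaaCCCatt⇒llaaCltCCatt⇒llaaaZltCCatt⇒llaaaaltCCatt⇒llaaaaltjCatt⇒llaaaaltjjatt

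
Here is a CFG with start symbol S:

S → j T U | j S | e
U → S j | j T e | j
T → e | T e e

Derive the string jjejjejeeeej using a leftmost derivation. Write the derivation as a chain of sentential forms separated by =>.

S => jS => jjTU => jjeU => jjeSj => jjejSj => jjejjTUj => jjejjeUj => jjejjejTej => jjejjejTeeej => jjejjejeeeej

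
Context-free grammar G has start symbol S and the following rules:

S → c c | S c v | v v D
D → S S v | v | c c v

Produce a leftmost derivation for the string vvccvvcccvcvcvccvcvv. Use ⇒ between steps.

S ⇒ vvD ⇒ vvSSv ⇒ vvccSv ⇒ vvccScvv ⇒ vvccvvDcvv ⇒ vvccvvSSvcvv ⇒ vvccvvScvSvcvv ⇒ vvccvvScvcvSvcvv ⇒ vvccvvScvcvcvSvcvv ⇒ vvccvvcccvcvcvSvcvv ⇒ vvccvvcccvcvcvccvcvv

S ⇒ vvD   [S → v v D]
vvD ⇒ vvSSv   [D → S S v]
vvSSv ⇒ vvccSv   [S → c c]
vvccSv ⇒ vvccScvv   [S → S c v]
vvccScvv ⇒ vvccvvDcvv   [S → v v D]
vvccvvDcvv ⇒ vvccvvSSvcvv   [D → S S v]
vvccvvSSvcvv ⇒ vvccvvScvSvcvv   [S → S c v]
vvccvvScvSvcvv ⇒ vvccvvScvcvSvcvv   [S → S c v]
vvccvvScvcvSvcvv ⇒ vvccvvScvcvcvSvcvv   [S → S c v]
vvccvvScvcvcvSvcvv ⇒ vvccvvcccvcvcvSvcvv   [S → c c]
vvccvvcccvcvcvSvcvv ⇒ vvccvvcccvcvcvccvcvv   [S → c c]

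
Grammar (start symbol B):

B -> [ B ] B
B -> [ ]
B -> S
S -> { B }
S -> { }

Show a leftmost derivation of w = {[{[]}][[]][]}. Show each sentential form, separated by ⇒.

B ⇒ S ⇒ {B} ⇒ {[B]B} ⇒ {[S]B} ⇒ {[{B}]B} ⇒ {[{[]}]B} ⇒ {[{[]}][B]B} ⇒ {[{[]}][[]]B} ⇒ {[{[]}][[]][]}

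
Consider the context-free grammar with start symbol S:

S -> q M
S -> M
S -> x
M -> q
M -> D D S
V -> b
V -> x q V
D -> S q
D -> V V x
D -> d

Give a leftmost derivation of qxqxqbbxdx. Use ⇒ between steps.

S ⇒ qM   [S -> q M]
qM ⇒ qDDS   [M -> D D S]
qDDS ⇒ qVVxDS   [D -> V V x]
qVVxDS ⇒ qxqVVxDS   [V -> x q V]
qxqVVxDS ⇒ qxqxqVVxDS   [V -> x q V]
qxqxqVVxDS ⇒ qxqxqbVxDS   [V -> b]
qxqxqbVxDS ⇒ qxqxqbbxDS   [V -> b]
qxqxqbbxDS ⇒ qxqxqbbxdS   [D -> d]
qxqxqbbxdS ⇒ qxqxqbbxdx   [S -> x]

S ⇒ qM ⇒ qDDS ⇒ qVVxDS ⇒ qxqVVxDS ⇒ qxqxqVVxDS ⇒ qxqxqbVxDS ⇒ qxqxqbbxDS ⇒ qxqxqbbxdS ⇒ qxqxqbbxdx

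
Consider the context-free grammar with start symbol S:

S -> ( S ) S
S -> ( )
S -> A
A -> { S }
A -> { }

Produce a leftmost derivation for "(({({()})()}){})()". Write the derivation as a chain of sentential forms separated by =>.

S => (S)S   [S -> ( S ) S]
(S)S => ((S)S)S   [S -> ( S ) S]
((S)S)S => ((A)S)S   [S -> A]
((A)S)S => (({S})S)S   [A -> { S }]
(({S})S)S => (({(S)S})S)S   [S -> ( S ) S]
(({(S)S})S)S => (({(A)S})S)S   [S -> A]
(({(A)S})S)S => (({({S})S})S)S   [A -> { S }]
(({({S})S})S)S => (({({()})S})S)S   [S -> ( )]
(({({()})S})S)S => (({({()})()})S)S   [S -> ( )]
(({({()})()})S)S => (({({()})()})A)S   [S -> A]
(({({()})()})A)S => (({({()})()}){})S   [A -> { }]
(({({()})()}){})S => (({({()})()}){})()   [S -> ( )]

S => (S)S => ((S)S)S => ((A)S)S => (({S})S)S => (({(S)S})S)S => (({(A)S})S)S => (({({S})S})S)S => (({({()})S})S)S => (({({()})()})S)S => (({({()})()})A)S => (({({()})()}){})S => (({({()})()}){})()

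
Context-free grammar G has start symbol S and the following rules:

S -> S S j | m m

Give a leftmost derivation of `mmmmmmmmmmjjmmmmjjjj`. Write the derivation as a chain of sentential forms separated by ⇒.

S ⇒ SSj ⇒ mmSj ⇒ mmSSjj ⇒ mmmmSjj ⇒ mmmmSSjjj ⇒ mmmmSSjSjjj ⇒ mmmmmmSjSjjj ⇒ mmmmmmSSjjSjjj ⇒ mmmmmmmmSjjSjjj ⇒ mmmmmmmmmmjjSjjj ⇒ mmmmmmmmmmjjSSjjjj ⇒ mmmmmmmmmmjjmmSjjjj ⇒ mmmmmmmmmmjjmmmmjjjj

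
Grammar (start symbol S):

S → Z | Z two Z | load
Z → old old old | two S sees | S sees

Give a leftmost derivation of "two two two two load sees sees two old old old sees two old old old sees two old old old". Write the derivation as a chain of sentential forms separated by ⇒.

S ⇒ Z two Z ⇒ two S sees two Z ⇒ two Z two Z sees two Z ⇒ two two S sees two Z sees two Z ⇒ two two Z two Z sees two Z sees two Z ⇒ two two two S sees two Z sees two Z sees two Z ⇒ two two two Z sees two Z sees two Z sees two Z ⇒ two two two two S sees sees two Z sees two Z sees two Z ⇒ two two two two load sees sees two Z sees two Z sees two Z ⇒ two two two two load sees sees two old old old sees two Z sees two Z ⇒ two two two two load sees sees two old old old sees two old old old sees two Z ⇒ two two two two load sees sees two old old old sees two old old old sees two old old old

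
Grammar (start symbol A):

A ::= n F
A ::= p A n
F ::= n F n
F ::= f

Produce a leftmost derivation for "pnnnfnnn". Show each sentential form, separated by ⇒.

A⇒pAn⇒pnFn⇒pnnFnn⇒pnnnFnnn⇒pnnnfnnn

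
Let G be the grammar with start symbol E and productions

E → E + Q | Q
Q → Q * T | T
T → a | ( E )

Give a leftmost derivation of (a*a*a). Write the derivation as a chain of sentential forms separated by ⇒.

E ⇒ Q   [E → Q]
Q ⇒ T   [Q → T]
T ⇒ (E)   [T → ( E )]
(E) ⇒ (Q)   [E → Q]
(Q) ⇒ (Q*T)   [Q → Q * T]
(Q*T) ⇒ (Q*T*T)   [Q → Q * T]
(Q*T*T) ⇒ (T*T*T)   [Q → T]
(T*T*T) ⇒ (a*T*T)   [T → a]
(a*T*T) ⇒ (a*a*T)   [T → a]
(a*a*T) ⇒ (a*a*a)   [T → a]

E ⇒ Q ⇒ T ⇒ (E) ⇒ (Q) ⇒ (Q*T) ⇒ (Q*T*T) ⇒ (T*T*T) ⇒ (a*T*T) ⇒ (a*a*T) ⇒ (a*a*a)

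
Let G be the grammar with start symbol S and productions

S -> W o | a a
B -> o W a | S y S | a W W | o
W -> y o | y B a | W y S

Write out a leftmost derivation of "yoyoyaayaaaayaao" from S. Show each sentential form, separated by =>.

S => Wo => WySo => yBaySo => yoWaaySo => yoWySaaySo => yoWySySaaySo => yoyoySySaaySo => yoyoyaaySaaySo => yoyoyaayaaaaySo => yoyoyaayaaaayaao

S => Wo   [S -> W o]
Wo => WySo   [W -> W y S]
WySo => yBaySo   [W -> y B a]
yBaySo => yoWaaySo   [B -> o W a]
yoWaaySo => yoWySaaySo   [W -> W y S]
yoWySaaySo => yoWySySaaySo   [W -> W y S]
yoWySySaaySo => yoyoySySaaySo   [W -> y o]
yoyoySySaaySo => yoyoyaaySaaySo   [S -> a a]
yoyoyaaySaaySo => yoyoyaayaaaaySo   [S -> a a]
yoyoyaayaaaaySo => yoyoyaayaaaayaao   [S -> a a]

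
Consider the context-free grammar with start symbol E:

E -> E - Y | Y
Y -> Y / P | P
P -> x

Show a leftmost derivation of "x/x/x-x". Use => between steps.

E => E-Y   [E -> E - Y]
E-Y => Y-Y   [E -> Y]
Y-Y => Y/P-Y   [Y -> Y / P]
Y/P-Y => Y/P/P-Y   [Y -> Y / P]
Y/P/P-Y => P/P/P-Y   [Y -> P]
P/P/P-Y => x/P/P-Y   [P -> x]
x/P/P-Y => x/x/P-Y   [P -> x]
x/x/P-Y => x/x/x-Y   [P -> x]
x/x/x-Y => x/x/x-P   [Y -> P]
x/x/x-P => x/x/x-x   [P -> x]

E => E-Y => Y-Y => Y/P-Y => Y/P/P-Y => P/P/P-Y => x/P/P-Y => x/x/P-Y => x/x/x-Y => x/x/x-P => x/x/x-x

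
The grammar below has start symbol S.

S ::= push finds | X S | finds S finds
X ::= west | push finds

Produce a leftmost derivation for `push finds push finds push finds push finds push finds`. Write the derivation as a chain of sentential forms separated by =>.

S => X S => push finds S => push finds X S => push finds push finds S => push finds push finds X S => push finds push finds push finds S => push finds push finds push finds X S => push finds push finds push finds push finds S => push finds push finds push finds push finds push finds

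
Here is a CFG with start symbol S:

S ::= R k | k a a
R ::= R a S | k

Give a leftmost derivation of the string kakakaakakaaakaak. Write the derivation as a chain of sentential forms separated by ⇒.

S ⇒ Rk   [S ::= R k]
Rk ⇒ RaSk   [R ::= R a S]
RaSk ⇒ RaSaSk   [R ::= R a S]
RaSaSk ⇒ RaSaSaSk   [R ::= R a S]
RaSaSaSk ⇒ kaSaSaSk   [R ::= k]
kaSaSaSk ⇒ kaRkaSaSk   [S ::= R k]
kaRkaSaSk ⇒ kaRaSkaSaSk   [R ::= R a S]
kaRaSkaSaSk ⇒ kakaSkaSaSk   [R ::= k]
kakaSkaSaSk ⇒ kakakaakaSaSk   [S ::= k a a]
kakakaakaSaSk ⇒ kakakaakakaaaSk   [S ::= k a a]
kakakaakakaaaSk ⇒ kakakaakakaaakaak   [S ::= k a a]

S ⇒ Rk ⇒ RaSk ⇒ RaSaSk ⇒ RaSaSaSk ⇒ kaSaSaSk ⇒ kaRkaSaSk ⇒ kaRaSkaSaSk ⇒ kakaSkaSaSk ⇒ kakakaakaSaSk ⇒ kakakaakakaaaSk ⇒ kakakaakakaaakaak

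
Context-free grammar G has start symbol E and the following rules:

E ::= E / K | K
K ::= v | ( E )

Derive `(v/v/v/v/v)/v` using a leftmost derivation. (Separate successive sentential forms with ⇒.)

E⇒E/K⇒K/K⇒(E)/K⇒(E/K)/K⇒(E/K/K)/K⇒(E/K/K/K)/K⇒(E/K/K/K/K)/K⇒(K/K/K/K/K)/K⇒(v/K/K/K/K)/K⇒(v/v/K/K/K)/K⇒(v/v/v/K/K)/K⇒(v/v/v/v/K)/K⇒(v/v/v/v/v)/K⇒(v/v/v/v/v)/v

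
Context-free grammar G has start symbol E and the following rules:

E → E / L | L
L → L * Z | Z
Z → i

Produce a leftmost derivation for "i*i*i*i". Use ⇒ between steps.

E ⇒ L   [E → L]
L ⇒ L*Z   [L → L * Z]
L*Z ⇒ L*Z*Z   [L → L * Z]
L*Z*Z ⇒ L*Z*Z*Z   [L → L * Z]
L*Z*Z*Z ⇒ Z*Z*Z*Z   [L → Z]
Z*Z*Z*Z ⇒ i*Z*Z*Z   [Z → i]
i*Z*Z*Z ⇒ i*i*Z*Z   [Z → i]
i*i*Z*Z ⇒ i*i*i*Z   [Z → i]
i*i*i*Z ⇒ i*i*i*i   [Z → i]

E ⇒ L ⇒ L*Z ⇒ L*Z*Z ⇒ L*Z*Z*Z ⇒ Z*Z*Z*Z ⇒ i*Z*Z*Z ⇒ i*i*Z*Z ⇒ i*i*i*Z ⇒ i*i*i*i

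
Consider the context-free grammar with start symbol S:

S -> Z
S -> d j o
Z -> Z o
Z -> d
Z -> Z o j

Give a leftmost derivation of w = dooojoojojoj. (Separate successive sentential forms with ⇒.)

S ⇒ Z ⇒ Zoj ⇒ Zojoj ⇒ Zojojoj ⇒ Zoojojoj ⇒ Zojoojojoj ⇒ Zoojoojojoj ⇒ Zooojoojojoj ⇒ dooojoojojoj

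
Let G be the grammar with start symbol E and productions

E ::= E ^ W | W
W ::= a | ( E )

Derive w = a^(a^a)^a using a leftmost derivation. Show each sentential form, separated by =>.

E => E^W   [E ::= E ^ W]
E^W => E^W^W   [E ::= E ^ W]
E^W^W => W^W^W   [E ::= W]
W^W^W => a^W^W   [W ::= a]
a^W^W => a^(E)^W   [W ::= ( E )]
a^(E)^W => a^(E^W)^W   [E ::= E ^ W]
a^(E^W)^W => a^(W^W)^W   [E ::= W]
a^(W^W)^W => a^(a^W)^W   [W ::= a]
a^(a^W)^W => a^(a^a)^W   [W ::= a]
a^(a^a)^W => a^(a^a)^a   [W ::= a]

E => E^W => E^W^W => W^W^W => a^W^W => a^(E)^W => a^(E^W)^W => a^(W^W)^W => a^(a^W)^W => a^(a^a)^W => a^(a^a)^a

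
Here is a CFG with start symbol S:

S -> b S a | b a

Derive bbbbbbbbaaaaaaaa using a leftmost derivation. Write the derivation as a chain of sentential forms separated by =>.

S=>bSa=>bbSaa=>bbbSaaa=>bbbbSaaaa=>bbbbbSaaaaa=>bbbbbbSaaaaaa=>bbbbbbbSaaaaaaa=>bbbbbbbbaaaaaaaa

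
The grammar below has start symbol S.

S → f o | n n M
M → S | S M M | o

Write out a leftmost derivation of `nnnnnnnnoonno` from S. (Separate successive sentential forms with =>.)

S=>nnM=>nnS=>nnnnM=>nnnnS=>nnnnnnM=>nnnnnnSMM=>nnnnnnnnMMM=>nnnnnnnnoMM=>nnnnnnnnooM=>nnnnnnnnooS=>nnnnnnnnoonnM=>nnnnnnnnoonno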